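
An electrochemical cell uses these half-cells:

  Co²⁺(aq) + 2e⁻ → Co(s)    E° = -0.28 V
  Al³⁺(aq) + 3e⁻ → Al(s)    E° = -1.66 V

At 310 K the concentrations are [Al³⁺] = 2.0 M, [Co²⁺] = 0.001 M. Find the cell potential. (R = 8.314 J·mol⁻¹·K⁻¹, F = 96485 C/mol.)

1.28 V

The Co²⁺/Co couple has the higher reduction potential and acts as the cathode, so E°_cell = -0.28 − (-1.66) = 1.38 V.
Balancing electrons gives n = 6; the reaction quotient is Q = [Al³⁺]^2/[Co²⁺]^3 = 4 × 10^9.
E = E° − (RT/nF) ln Q = 1.38 − (8.314×310)/(6×96485) × (22.110) = 1.380 − 0.098 = 1.282 V.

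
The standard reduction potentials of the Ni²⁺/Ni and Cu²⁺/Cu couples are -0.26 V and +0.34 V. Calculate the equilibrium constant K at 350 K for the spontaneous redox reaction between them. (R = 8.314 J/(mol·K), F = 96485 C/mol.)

1.9 × 10^17

E°_cell = +0.34 − (-0.26) = 0.60 V, with n = 2 electrons transferred.
At equilibrium E = 0, so the Nernst equation gives ln K = nFE°/RT = (2)(96485)(0.60)/((8.314)(350)) = 39.79.
K = e^39.79 = 1.9 × 10^17.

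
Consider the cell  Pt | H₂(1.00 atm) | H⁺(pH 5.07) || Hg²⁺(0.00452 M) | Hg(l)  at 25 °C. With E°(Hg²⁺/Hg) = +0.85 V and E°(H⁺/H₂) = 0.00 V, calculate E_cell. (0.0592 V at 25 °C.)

1.08 V

The Hg²⁺/Hg couple is the cathode, so E°_cell = 0.85 V; n = 2.
[H⁺] = 10^(−5.07) = 8.5 × 10^-6 M, and Q = [H⁺]^2 / ([Hg²⁺]·P(H₂)) = 1.6 × 10^-8.
E = E° − (0.0592/2) log Q = 0.85 − (0.0592/2)(-7.795) = 1.081 V.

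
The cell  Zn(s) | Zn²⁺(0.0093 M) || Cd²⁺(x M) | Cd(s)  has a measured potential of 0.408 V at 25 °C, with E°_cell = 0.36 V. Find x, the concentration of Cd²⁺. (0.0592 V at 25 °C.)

From the Nernst equation, log Q = n(E° − E)/0.0592 = 2(0.36 − 0.408)/0.0592 = -1.622, so Q = 0.0239.
With Q = [Zn²⁺]/[Cd²⁺] and the known concentrations, [Cd²⁺] in the denominator gives [Cd²⁺] = 0.39 M.

0.39 M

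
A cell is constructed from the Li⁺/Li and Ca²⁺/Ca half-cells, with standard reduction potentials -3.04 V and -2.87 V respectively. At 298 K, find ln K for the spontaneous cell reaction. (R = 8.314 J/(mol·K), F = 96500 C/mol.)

E°_cell = -2.87 − (-3.04) = 0.17 V, with n = 2 electrons transferred.
At equilibrium E = 0, so the Nernst equation gives ln K = nFE°/RT = (2)(96500)(0.17)/((8.314)(298)) = 13.24.

ln K = 13.2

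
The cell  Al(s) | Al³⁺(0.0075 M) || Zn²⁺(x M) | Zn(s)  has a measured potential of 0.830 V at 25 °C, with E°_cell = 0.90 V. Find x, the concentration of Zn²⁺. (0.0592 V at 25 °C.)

From the Nernst equation, log Q = n(E° − E)/0.0592 = 6(0.90 − 0.830)/0.0592 = 7.095, so Q = 1.24 × 10^7.
With Q = [Al³⁺]^2/[Zn²⁺]^3 and the known concentrations, [Zn²⁺]^3 in the denominator gives [Zn²⁺] = 1.7 × 10^-4 M.

1.7 × 10^-4 M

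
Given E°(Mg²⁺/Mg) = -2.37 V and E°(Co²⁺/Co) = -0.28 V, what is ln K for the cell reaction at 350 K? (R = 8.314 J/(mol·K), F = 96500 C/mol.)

E°_cell = -0.28 − (-2.37) = 2.09 V, with n = 2 electrons transferred.
At equilibrium E = 0, so the Nernst equation gives ln K = nFE°/RT = (2)(96500)(2.09)/((8.314)(350)) = 138.62.

ln K = 138.6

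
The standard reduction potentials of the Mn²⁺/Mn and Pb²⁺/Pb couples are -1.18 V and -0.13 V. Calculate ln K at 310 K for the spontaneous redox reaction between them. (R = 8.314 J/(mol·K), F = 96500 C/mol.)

E°_cell = -0.13 − (-1.18) = 1.05 V, with n = 2 electrons transferred.
At equilibrium E = 0, so the Nernst equation gives ln K = nFE°/RT = (2)(96500)(1.05)/((8.314)(310)) = 78.63.

ln K = 78.6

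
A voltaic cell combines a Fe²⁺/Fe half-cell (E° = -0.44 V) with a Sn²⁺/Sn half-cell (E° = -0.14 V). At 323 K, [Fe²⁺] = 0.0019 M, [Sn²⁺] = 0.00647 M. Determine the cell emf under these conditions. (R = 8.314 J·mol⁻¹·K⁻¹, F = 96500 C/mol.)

The Sn²⁺/Sn couple has the higher reduction potential and acts as the cathode, so E°_cell = -0.14 − (-0.44) = 0.30 V.
Balancing electrons gives n = 2; the reaction quotient is Q = [Fe²⁺]/[Sn²⁺] = 0.294.
E = E° − (RT/nF) ln Q = 0.30 − (8.314×323)/(2×96500) × (-1.225) = 0.300 + 0.017 = 0.317 V.

0.317 V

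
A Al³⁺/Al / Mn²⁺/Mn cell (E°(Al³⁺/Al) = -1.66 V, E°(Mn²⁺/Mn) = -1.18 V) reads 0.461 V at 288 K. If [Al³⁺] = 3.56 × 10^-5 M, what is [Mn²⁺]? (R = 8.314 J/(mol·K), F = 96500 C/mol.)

2.3 × 10^-4 M

From the Nernst equation, ln Q = nF(E° − E)/RT = 6×96500×(0.48 − 0.461)/(8.314×288) = 4.594, so Q = 98.9.
With Q = [Al³⁺]^2/[Mn²⁺]^3 and the known concentrations, [Mn²⁺]^3 in the denominator gives [Mn²⁺] = 2.3 × 10^-4 M.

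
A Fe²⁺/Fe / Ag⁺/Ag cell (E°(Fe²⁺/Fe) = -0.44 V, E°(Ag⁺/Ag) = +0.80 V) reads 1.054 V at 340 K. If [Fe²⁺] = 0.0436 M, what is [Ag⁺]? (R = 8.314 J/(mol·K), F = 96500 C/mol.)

3.6 × 10^-4 M

From the Nernst equation, ln Q = nF(E° − E)/RT = 2×96500×(1.24 − 1.054)/(8.314×340) = 12.699, so Q = 3.28 × 10^5.
With Q = [Fe²⁺]/[Ag⁺]^2 and the known concentrations, [Ag⁺]^2 in the denominator gives [Ag⁺] = 3.6 × 10^-4 M.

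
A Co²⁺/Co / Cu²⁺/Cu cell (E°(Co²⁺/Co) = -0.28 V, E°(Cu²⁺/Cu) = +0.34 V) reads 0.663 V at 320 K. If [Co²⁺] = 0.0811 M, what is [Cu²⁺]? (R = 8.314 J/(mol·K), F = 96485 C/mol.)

1.8 M

From the Nernst equation, ln Q = nF(E° − E)/RT = 2×96485×(0.62 − 0.663)/(8.314×320) = -3.119, so Q = 0.0442.
With Q = [Co²⁺]/[Cu²⁺] and the known concentrations, [Cu²⁺] in the denominator gives [Cu²⁺] = 1.8 M.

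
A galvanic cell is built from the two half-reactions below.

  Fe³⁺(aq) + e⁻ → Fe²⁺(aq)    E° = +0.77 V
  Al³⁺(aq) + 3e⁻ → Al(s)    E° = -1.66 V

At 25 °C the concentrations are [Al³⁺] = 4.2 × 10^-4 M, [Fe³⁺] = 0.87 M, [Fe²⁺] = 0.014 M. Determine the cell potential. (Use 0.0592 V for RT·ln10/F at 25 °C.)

The Fe³⁺/Fe²⁺ couple has the higher reduction potential and acts as the cathode, so E°_cell = +0.77 − (-1.66) = 2.43 V.
Balancing electrons gives n = 3; the reaction quotient is Q = [Al³⁺]·[Fe²⁺]^3/[Fe³⁺]^3 = 1.75 × 10^-9.
At 25 °C, E = E° − (0.0592/n) log Q = 2.43 − (0.0592/3)(-8.757) = 2.430 + 0.173 = 2.603 V.

2.60 V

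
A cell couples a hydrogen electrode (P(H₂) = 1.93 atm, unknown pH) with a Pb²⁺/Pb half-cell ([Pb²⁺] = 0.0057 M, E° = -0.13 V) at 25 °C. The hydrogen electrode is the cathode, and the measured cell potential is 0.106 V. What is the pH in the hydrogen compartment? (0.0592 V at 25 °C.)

E°_cell = 0.13 V and n = 2.
log Q = n(E° − E)/0.0592 = 2×(0.13 − 0.106)/0.0592 = 0.811.
With Q = [Pb²⁺]·P(H₂) / [H⁺]^2, solving for [H⁺] gives log[H⁺] = -1.385, so pH = 1.38.

pH = 1.38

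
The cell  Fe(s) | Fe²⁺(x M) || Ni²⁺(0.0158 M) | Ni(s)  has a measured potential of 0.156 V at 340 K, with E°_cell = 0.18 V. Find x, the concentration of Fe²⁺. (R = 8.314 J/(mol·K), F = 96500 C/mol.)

0.081 M

From the Nernst equation, ln Q = nF(E° − E)/RT = 2×96500×(0.18 − 0.156)/(8.314×340) = 1.639, so Q = 5.15.
With Q = [Fe²⁺]/[Ni²⁺] and the known concentrations, [Fe²⁺] in the numerator gives [Fe²⁺] = 0.081 M.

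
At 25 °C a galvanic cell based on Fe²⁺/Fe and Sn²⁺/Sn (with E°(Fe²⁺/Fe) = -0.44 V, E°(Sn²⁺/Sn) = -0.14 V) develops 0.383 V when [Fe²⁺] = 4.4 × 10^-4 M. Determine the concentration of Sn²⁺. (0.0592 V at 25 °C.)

0.28 M

From the Nernst equation, log Q = n(E° − E)/0.0592 = 2(0.30 − 0.383)/0.0592 = -2.804, so Q = 0.00157.
With Q = [Fe²⁺]/[Sn²⁺] and the known concentrations, [Sn²⁺] in the denominator gives [Sn²⁺] = 0.28 M.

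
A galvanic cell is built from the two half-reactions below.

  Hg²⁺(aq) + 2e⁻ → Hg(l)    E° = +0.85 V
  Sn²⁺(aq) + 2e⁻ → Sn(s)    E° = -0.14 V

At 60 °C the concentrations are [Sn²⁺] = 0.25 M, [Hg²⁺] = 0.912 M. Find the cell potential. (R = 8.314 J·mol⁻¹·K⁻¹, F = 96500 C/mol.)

The Hg²⁺/Hg couple has the higher reduction potential and acts as the cathode, so E°_cell = +0.85 − (-0.14) = 0.99 V.
Balancing electrons gives n = 2; the reaction quotient is Q = [Sn²⁺]/[Hg²⁺] = 0.274.
E = E° − (RT/nF) ln Q = 0.99 − (8.314×333)/(2×96500) × (-1.294) = 0.990 + 0.019 = 1.009 V.

1.01 V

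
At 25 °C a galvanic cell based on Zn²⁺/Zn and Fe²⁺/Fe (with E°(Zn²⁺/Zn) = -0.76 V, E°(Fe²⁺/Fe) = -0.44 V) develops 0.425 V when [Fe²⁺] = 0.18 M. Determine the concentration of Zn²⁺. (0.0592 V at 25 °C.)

5.1 × 10^-5 M

From the Nernst equation, log Q = n(E° − E)/0.0592 = 2(0.32 − 0.425)/0.0592 = -3.547, so Q = 2.84 × 10^-4.
With Q = [Zn²⁺]/[Fe²⁺] and the known concentrations, [Zn²⁺] in the numerator gives [Zn²⁺] = 5.1 × 10^-5 M.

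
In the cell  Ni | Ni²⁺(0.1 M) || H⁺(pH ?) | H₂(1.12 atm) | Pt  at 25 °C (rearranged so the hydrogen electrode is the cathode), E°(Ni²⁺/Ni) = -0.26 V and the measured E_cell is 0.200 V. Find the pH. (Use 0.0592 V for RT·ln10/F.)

E°_cell = 0.26 V and n = 2.
log Q = n(E° − E)/0.0592 = 2×(0.26 − 0.200)/0.0592 = 2.027.
With Q = [Ni²⁺]·P(H₂) / [H⁺]^2, solving for [H⁺] gives log[H⁺] = -1.489, so pH = 1.49.

pH = 1.49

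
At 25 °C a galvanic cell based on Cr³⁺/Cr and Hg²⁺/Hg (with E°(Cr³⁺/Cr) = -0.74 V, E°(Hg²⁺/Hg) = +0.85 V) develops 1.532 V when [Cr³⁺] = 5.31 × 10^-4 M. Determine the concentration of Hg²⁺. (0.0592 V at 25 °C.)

7.2 × 10^-5 M

From the Nernst equation, log Q = n(E° − E)/0.0592 = 6(1.59 − 1.532)/0.0592 = 5.878, so Q = 7.56 × 10^5.
With Q = [Cr³⁺]^2/[Hg²⁺]^3 and the known concentrations, [Hg²⁺]^3 in the denominator gives [Hg²⁺] = 7.2 × 10^-5 M.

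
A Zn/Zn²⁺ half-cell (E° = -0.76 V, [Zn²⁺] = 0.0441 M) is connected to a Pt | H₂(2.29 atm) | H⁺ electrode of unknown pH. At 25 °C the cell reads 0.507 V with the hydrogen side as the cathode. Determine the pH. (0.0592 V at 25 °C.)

E°_cell = 0.76 V and n = 2.
log Q = n(E° − E)/0.0592 = 2×(0.76 − 0.507)/0.0592 = 8.547.
With Q = [Zn²⁺]·P(H₂) / [H⁺]^2, solving for [H⁺] gives log[H⁺] = -4.772, so pH = 4.77.

pH = 4.77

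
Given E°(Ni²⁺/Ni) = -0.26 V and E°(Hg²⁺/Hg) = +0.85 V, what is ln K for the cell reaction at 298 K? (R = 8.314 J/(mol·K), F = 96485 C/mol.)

ln K = 86.5

E°_cell = +0.85 − (-0.26) = 1.11 V, with n = 2 electrons transferred.
At equilibrium E = 0, so the Nernst equation gives ln K = nFE°/RT = (2)(96485)(1.11)/((8.314)(298)) = 86.45.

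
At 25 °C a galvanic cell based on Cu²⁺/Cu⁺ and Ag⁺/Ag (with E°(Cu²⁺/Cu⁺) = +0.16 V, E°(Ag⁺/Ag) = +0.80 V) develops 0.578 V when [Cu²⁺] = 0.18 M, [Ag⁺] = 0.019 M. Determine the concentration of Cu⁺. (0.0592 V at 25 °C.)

From the Nernst equation, log Q = n(E° − E)/0.0592 = 1(0.64 − 0.578)/0.0592 = 1.047, so Q = 11.2.
With Q = [Cu²⁺]/([Cu⁺]·[Ag⁺]) and the known concentrations, [Cu⁺] in the denominator gives [Cu⁺] = 0.85 M.

0.85 M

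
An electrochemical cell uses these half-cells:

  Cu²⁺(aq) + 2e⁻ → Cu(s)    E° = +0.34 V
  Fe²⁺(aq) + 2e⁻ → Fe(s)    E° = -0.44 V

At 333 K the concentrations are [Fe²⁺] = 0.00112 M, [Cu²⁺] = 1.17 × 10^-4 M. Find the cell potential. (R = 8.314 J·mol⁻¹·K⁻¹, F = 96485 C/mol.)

0.748 V

The Cu²⁺/Cu couple has the higher reduction potential and acts as the cathode, so E°_cell = +0.34 − (-0.44) = 0.78 V.
Balancing electrons gives n = 2; the reaction quotient is Q = [Fe²⁺]/[Cu²⁺] = 9.57.
E = E° − (RT/nF) ln Q = 0.78 − (8.314×333)/(2×96485) × (2.259) = 0.780 − 0.032 = 0.748 V.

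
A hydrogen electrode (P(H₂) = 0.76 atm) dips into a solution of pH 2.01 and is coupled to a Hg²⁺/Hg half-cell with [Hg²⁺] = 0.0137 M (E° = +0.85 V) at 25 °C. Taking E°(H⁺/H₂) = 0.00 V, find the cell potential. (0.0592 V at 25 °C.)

0.91 V

The Hg²⁺/Hg couple is the cathode, so E°_cell = 0.85 V; n = 2.
[H⁺] = 10^(−2.01) = 0.0098 M, and Q = [H⁺]^2 / ([Hg²⁺]·P(H₂)) = 0.00917.
E = E° − (0.0592/2) log Q = 0.85 − (0.0592/2)(-2.038) = 0.910 V.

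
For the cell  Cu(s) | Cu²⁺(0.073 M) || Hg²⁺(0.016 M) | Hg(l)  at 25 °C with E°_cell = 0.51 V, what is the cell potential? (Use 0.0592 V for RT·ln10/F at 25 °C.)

0.490 V

Balancing electrons gives n = 2; the reaction quotient is Q = [Cu²⁺]/[Hg²⁺] = 4.56.
At 25 °C, E = E° − (0.0592/n) log Q = 0.51 − (0.0592/2)(0.659) = 0.510 − 0.020 = 0.490 V.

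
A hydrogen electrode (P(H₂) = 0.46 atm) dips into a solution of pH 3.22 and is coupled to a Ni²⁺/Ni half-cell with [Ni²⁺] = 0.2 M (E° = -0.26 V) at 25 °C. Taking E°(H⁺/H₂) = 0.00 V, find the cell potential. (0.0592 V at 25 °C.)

The hydrogen couple is the cathode, so E°_cell = 0.26 V; n = 2.
[H⁺] = 10^(−3.22) = 6 × 10^-4 M, and Q = [Ni²⁺]·P(H₂) / [H⁺]^2 = 2.53 × 10^5.
E = E° − (0.0592/2) log Q = 0.26 − (0.0592/2)(5.404) = 0.100 V.

0.10 V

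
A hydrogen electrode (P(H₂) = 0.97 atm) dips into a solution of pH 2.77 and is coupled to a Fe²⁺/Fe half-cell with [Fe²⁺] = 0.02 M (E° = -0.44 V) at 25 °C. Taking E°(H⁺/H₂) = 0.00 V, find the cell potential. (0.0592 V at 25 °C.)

The hydrogen couple is the cathode, so E°_cell = 0.44 V; n = 2.
[H⁺] = 10^(−2.77) = 0.0017 M, and Q = [Fe²⁺]·P(H₂) / [H⁺]^2 = 6730.
E = E° − (0.0592/2) log Q = 0.44 − (0.0592/2)(3.828) = 0.327 V.

0.33 V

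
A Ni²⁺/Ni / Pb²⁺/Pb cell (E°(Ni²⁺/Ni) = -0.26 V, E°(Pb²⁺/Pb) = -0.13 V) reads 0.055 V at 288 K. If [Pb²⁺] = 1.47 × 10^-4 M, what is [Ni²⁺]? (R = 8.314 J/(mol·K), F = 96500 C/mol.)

From the Nernst equation, ln Q = nF(E° − E)/RT = 2×96500×(0.13 − 0.055)/(8.314×288) = 6.045, so Q = 422.
With Q = [Ni²⁺]/[Pb²⁺] and the known concentrations, [Ni²⁺] in the numerator gives [Ni²⁺] = 0.062 M.

0.062 M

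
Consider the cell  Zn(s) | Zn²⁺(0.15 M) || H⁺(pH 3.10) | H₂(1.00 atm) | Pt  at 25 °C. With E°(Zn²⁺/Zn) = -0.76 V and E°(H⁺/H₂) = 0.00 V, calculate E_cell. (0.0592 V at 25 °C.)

0.60 V

The hydrogen couple is the cathode, so E°_cell = 0.76 V; n = 2.
[H⁺] = 10^(−3.10) = 7.9 × 10^-4 M, and Q = [Zn²⁺]·P(H₂) / [H⁺]^2 = 2.38 × 10^5.
E = E° − (0.0592/2) log Q = 0.76 − (0.0592/2)(5.376) = 0.601 V.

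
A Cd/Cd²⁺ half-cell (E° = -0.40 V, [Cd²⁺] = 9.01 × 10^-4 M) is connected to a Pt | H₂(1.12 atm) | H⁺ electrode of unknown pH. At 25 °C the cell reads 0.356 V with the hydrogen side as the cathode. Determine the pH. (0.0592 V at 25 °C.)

E°_cell = 0.40 V and n = 2.
log Q = n(E° − E)/0.0592 = 2×(0.40 − 0.356)/0.0592 = 1.486.
With Q = [Cd²⁺]·P(H₂) / [H⁺]^2, solving for [H⁺] gives log[H⁺] = -2.241, so pH = 2.24.

pH = 2.24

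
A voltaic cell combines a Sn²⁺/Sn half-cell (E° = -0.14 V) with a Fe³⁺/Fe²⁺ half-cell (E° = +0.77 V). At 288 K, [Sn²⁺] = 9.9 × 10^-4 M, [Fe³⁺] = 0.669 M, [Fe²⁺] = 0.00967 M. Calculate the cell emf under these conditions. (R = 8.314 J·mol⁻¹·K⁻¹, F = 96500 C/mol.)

1.10 V

The Fe³⁺/Fe²⁺ couple has the higher reduction potential and acts as the cathode, so E°_cell = +0.77 − (-0.14) = 0.91 V.
Balancing electrons gives n = 2; the reaction quotient is Q = [Sn²⁺]·[Fe²⁺]^2/[Fe³⁺]^2 = 2.07 × 10^-7.
E = E° − (RT/nF) ln Q = 0.91 − (8.314×288)/(2×96500) × (-15.391) = 0.910 + 0.191 = 1.101 V.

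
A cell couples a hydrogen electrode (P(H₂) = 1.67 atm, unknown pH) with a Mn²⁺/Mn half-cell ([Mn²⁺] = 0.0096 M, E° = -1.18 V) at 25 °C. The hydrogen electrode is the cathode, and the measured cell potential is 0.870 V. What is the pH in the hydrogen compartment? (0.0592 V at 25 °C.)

pH = 6.13

E°_cell = 1.18 V and n = 2.
log Q = n(E° − E)/0.0592 = 2×(1.18 − 0.870)/0.0592 = 10.473.
With Q = [Mn²⁺]·P(H₂) / [H⁺]^2, solving for [H⁺] gives log[H⁺] = -6.134, so pH = 6.13.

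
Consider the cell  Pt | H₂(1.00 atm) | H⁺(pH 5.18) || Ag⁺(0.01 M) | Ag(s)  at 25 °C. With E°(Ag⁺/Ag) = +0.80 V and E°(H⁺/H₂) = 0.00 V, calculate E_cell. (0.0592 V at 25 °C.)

The Ag⁺/Ag couple is the cathode, so E°_cell = 0.80 V; n = 2.
[H⁺] = 10^(−5.18) = 6.6 × 10^-6 M, and Q = [H⁺]^2 / ([Ag⁺]^2·P(H₂)) = 4.37 × 10^-7.
E = E° − (0.0592/2) log Q = 0.80 − (0.0592/2)(-6.360) = 0.988 V.

0.99 V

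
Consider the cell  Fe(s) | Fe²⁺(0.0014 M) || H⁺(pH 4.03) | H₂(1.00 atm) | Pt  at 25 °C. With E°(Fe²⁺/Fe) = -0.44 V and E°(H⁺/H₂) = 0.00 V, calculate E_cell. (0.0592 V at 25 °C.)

The hydrogen couple is the cathode, so E°_cell = 0.44 V; n = 2.
[H⁺] = 10^(−4.03) = 9.3 × 10^-5 M, and Q = [Fe²⁺]·P(H₂) / [H⁺]^2 = 1.61 × 10^5.
E = E° − (0.0592/2) log Q = 0.44 − (0.0592/2)(5.206) = 0.286 V.

0.29 V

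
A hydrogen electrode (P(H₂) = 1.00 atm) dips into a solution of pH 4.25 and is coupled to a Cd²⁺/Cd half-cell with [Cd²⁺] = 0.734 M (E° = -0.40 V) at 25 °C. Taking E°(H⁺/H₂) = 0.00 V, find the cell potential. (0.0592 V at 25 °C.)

The hydrogen couple is the cathode, so E°_cell = 0.40 V; n = 2.
[H⁺] = 10^(−4.25) = 5.6 × 10^-5 M, and Q = [Cd²⁺]·P(H₂) / [H⁺]^2 = 2.32 × 10^8.
E = E° − (0.0592/2) log Q = 0.40 − (0.0592/2)(8.366) = 0.152 V.

0.15 V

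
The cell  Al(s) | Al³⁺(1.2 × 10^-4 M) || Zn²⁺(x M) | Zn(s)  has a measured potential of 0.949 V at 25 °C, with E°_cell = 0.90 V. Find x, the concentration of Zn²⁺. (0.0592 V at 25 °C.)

0.11 M

From the Nernst equation, log Q = n(E° − E)/0.0592 = 6(0.90 − 0.949)/0.0592 = -4.966, so Q = 1.08 × 10^-5.
With Q = [Al³⁺]^2/[Zn²⁺]^3 and the known concentrations, [Zn²⁺]^3 in the denominator gives [Zn²⁺] = 0.11 M.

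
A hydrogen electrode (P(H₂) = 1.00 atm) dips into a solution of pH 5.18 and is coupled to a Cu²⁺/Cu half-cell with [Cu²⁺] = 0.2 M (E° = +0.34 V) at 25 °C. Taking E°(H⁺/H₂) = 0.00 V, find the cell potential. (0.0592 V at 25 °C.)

0.63 V

The Cu²⁺/Cu couple is the cathode, so E°_cell = 0.34 V; n = 2.
[H⁺] = 10^(−5.18) = 6.6 × 10^-6 M, and Q = [H⁺]^2 / ([Cu²⁺]·P(H₂)) = 2.18 × 10^-10.
E = E° − (0.0592/2) log Q = 0.34 − (0.0592/2)(-9.661) = 0.626 V.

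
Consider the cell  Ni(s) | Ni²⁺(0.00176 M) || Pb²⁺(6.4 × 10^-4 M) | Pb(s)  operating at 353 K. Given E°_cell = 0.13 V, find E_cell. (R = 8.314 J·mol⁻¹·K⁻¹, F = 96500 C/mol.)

Balancing electrons gives n = 2; the reaction quotient is Q = [Ni²⁺]/[Pb²⁺] = 2.75.
E = E° − (RT/nF) ln Q = 0.13 − (8.314×353)/(2×96500) × (1.012) = 0.130 − 0.015 = 0.115 V.

0.115 V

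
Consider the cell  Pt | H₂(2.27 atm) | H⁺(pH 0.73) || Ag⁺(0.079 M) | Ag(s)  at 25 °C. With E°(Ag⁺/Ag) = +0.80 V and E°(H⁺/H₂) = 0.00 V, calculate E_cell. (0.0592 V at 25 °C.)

The Ag⁺/Ag couple is the cathode, so E°_cell = 0.80 V; n = 2.
[H⁺] = 10^(−0.73) = 0.19 M, and Q = [H⁺]^2 / ([Ag⁺]^2·P(H₂)) = 2.45.
E = E° − (0.0592/2) log Q = 0.80 − (0.0592/2)(0.389) = 0.788 V.

0.79 V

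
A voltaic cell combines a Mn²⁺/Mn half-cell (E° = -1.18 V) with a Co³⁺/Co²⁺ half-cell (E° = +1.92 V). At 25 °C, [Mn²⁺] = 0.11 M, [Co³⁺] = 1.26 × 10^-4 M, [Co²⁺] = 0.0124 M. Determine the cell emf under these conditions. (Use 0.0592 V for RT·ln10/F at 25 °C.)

3.01 V

The Co³⁺/Co²⁺ couple has the higher reduction potential and acts as the cathode, so E°_cell = +1.92 − (-1.18) = 3.10 V.
Balancing electrons gives n = 2; the reaction quotient is Q = [Mn²⁺]·[Co²⁺]^2/[Co³⁺]^2 = 1070.
At 25 °C, E = E° − (0.0592/n) log Q = 3.10 − (0.0592/2)(3.027) = 3.100 − 0.090 = 3.010 V.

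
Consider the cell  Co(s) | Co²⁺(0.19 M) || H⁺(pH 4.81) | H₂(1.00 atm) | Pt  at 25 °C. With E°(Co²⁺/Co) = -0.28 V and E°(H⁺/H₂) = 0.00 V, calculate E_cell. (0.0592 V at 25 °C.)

0.017 V

The hydrogen couple is the cathode, so E°_cell = 0.28 V; n = 2.
[H⁺] = 10^(−4.81) = 1.5 × 10^-5 M, and Q = [Co²⁺]·P(H₂) / [H⁺]^2 = 7.92 × 10^8.
E = E° − (0.0592/2) log Q = 0.28 − (0.0592/2)(8.899) = 0.017 V.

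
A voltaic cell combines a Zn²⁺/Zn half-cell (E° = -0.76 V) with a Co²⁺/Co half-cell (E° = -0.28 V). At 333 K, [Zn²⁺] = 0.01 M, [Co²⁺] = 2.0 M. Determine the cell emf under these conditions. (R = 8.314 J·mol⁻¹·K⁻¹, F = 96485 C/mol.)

The Co²⁺/Co couple has the higher reduction potential and acts as the cathode, so E°_cell = -0.28 − (-0.76) = 0.48 V.
Balancing electrons gives n = 2; the reaction quotient is Q = [Zn²⁺]/[Co²⁺] = 0.00500.
E = E° − (RT/nF) ln Q = 0.48 − (8.314×333)/(2×96485) × (-5.298) = 0.480 + 0.076 = 0.556 V.

0.556 V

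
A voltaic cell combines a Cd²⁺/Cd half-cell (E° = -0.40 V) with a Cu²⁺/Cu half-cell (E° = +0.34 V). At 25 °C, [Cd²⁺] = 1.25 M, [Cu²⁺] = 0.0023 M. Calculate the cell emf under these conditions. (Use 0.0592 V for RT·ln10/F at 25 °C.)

0.659 V

The Cu²⁺/Cu couple has the higher reduction potential and acts as the cathode, so E°_cell = +0.34 − (-0.40) = 0.74 V.
Balancing electrons gives n = 2; the reaction quotient is Q = [Cd²⁺]/[Cu²⁺] = 543.
At 25 °C, E = E° − (0.0592/n) log Q = 0.74 − (0.0592/2)(2.735) = 0.740 − 0.081 = 0.659 V.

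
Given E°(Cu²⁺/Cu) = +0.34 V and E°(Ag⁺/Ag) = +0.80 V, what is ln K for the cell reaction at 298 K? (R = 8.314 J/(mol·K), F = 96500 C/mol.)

E°_cell = +0.80 − (+0.34) = 0.46 V, with n = 2 electrons transferred.
At equilibrium E = 0, so the Nernst equation gives ln K = nFE°/RT = (2)(96500)(0.46)/((8.314)(298)) = 35.83.

ln K = 35.8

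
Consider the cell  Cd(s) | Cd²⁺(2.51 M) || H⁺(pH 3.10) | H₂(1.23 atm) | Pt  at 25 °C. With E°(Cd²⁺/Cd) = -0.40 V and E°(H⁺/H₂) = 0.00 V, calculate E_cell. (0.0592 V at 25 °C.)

The hydrogen couple is the cathode, so E°_cell = 0.40 V; n = 2.
[H⁺] = 10^(−3.10) = 7.9 × 10^-4 M, and Q = [Cd²⁺]·P(H₂) / [H⁺]^2 = 4.89 × 10^6.
E = E° − (0.0592/2) log Q = 0.40 − (0.0592/2)(6.690) = 0.202 V.

0.20 V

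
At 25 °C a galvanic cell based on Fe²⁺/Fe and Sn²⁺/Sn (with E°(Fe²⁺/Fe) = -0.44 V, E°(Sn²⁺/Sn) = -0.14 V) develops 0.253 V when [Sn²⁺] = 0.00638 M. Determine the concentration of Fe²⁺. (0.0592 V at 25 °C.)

From the Nernst equation, log Q = n(E° − E)/0.0592 = 2(0.30 − 0.253)/0.0592 = 1.588, so Q = 38.7.
With Q = [Fe²⁺]/[Sn²⁺] and the known concentrations, [Fe²⁺] in the numerator gives [Fe²⁺] = 0.25 M.

0.25 M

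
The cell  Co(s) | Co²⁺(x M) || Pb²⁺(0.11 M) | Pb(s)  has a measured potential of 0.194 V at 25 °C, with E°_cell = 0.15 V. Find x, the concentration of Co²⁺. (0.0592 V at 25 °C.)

0.0036 M

From the Nernst equation, log Q = n(E° − E)/0.0592 = 2(0.15 − 0.194)/0.0592 = -1.486, so Q = 0.0326.
With Q = [Co²⁺]/[Pb²⁺] and the known concentrations, [Co²⁺] in the numerator gives [Co²⁺] = 0.0036 M.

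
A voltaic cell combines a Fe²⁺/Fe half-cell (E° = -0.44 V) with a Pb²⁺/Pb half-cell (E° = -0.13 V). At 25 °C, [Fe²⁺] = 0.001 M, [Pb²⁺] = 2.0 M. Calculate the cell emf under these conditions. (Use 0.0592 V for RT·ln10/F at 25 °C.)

The Pb²⁺/Pb couple has the higher reduction potential and acts as the cathode, so E°_cell = -0.13 − (-0.44) = 0.31 V.
Balancing electrons gives n = 2; the reaction quotient is Q = [Fe²⁺]/[Pb²⁺] = 5 × 10^-4.
At 25 °C, E = E° − (0.0592/n) log Q = 0.31 − (0.0592/2)(-3.301) = 0.310 + 0.098 = 0.408 V.

0.408 V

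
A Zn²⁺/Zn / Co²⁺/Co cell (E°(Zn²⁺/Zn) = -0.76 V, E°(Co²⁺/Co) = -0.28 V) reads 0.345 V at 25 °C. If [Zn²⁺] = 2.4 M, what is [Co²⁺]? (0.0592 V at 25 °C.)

6.6 × 10^-5 M

From the Nernst equation, log Q = n(E° − E)/0.0592 = 2(0.48 − 0.345)/0.0592 = 4.561, so Q = 3.64 × 10^4.
With Q = [Zn²⁺]/[Co²⁺] and the known concentrations, [Co²⁺] in the denominator gives [Co²⁺] = 6.6 × 10^-5 M.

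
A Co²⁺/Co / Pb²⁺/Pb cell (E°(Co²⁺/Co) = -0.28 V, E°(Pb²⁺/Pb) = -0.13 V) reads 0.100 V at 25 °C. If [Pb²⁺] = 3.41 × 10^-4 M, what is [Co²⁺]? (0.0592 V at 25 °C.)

0.017 M

From the Nernst equation, log Q = n(E° − E)/0.0592 = 2(0.15 − 0.100)/0.0592 = 1.689, so Q = 48.9.
With Q = [Co²⁺]/[Pb²⁺] and the known concentrations, [Co²⁺] in the numerator gives [Co²⁺] = 0.017 M.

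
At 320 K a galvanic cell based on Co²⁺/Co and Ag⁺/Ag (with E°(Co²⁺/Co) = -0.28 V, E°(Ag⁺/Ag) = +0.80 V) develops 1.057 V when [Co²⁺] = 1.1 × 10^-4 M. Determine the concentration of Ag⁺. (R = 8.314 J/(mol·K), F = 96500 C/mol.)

0.0046 M

From the Nernst equation, ln Q = nF(E° − E)/RT = 2×96500×(1.08 − 1.057)/(8.314×320) = 1.668, so Q = 5.30.
With Q = [Co²⁺]/[Ag⁺]^2 and the known concentrations, [Ag⁺]^2 in the denominator gives [Ag⁺] = 0.0046 M.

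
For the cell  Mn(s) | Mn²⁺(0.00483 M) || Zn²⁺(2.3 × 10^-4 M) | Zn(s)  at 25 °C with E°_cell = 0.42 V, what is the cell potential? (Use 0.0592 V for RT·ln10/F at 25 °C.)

0.381 V

Balancing electrons gives n = 2; the reaction quotient is Q = [Mn²⁺]/[Zn²⁺] = 21.0.
At 25 °C, E = E° − (0.0592/n) log Q = 0.42 − (0.0592/2)(1.322) = 0.420 − 0.039 = 0.381 V.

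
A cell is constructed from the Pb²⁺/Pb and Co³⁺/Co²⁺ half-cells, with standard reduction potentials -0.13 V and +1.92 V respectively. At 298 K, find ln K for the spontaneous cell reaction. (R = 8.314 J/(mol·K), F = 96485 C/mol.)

E°_cell = +1.92 − (-0.13) = 2.05 V, with n = 2 electrons transferred.
At equilibrium E = 0, so the Nernst equation gives ln K = nFE°/RT = (2)(96485)(2.05)/((8.314)(298)) = 159.67.

ln K = 159.7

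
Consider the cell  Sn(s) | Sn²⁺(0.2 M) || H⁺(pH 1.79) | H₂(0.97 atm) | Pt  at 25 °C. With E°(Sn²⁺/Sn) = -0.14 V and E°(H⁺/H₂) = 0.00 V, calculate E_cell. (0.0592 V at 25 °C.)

0.055 V

The hydrogen couple is the cathode, so E°_cell = 0.14 V; n = 2.
[H⁺] = 10^(−1.79) = 0.016 M, and Q = [Sn²⁺]·P(H₂) / [H⁺]^2 = 738.
E = E° − (0.0592/2) log Q = 0.14 − (0.0592/2)(2.868) = 0.055 V.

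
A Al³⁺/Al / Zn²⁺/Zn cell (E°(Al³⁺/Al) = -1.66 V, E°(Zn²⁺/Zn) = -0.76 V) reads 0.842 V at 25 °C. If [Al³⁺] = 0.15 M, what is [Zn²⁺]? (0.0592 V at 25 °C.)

0.0031 M

From the Nernst equation, log Q = n(E° − E)/0.0592 = 6(0.90 − 0.842)/0.0592 = 5.878, so Q = 7.56 × 10^5.
With Q = [Al³⁺]^2/[Zn²⁺]^3 and the known concentrations, [Zn²⁺]^3 in the denominator gives [Zn²⁺] = 0.0031 M.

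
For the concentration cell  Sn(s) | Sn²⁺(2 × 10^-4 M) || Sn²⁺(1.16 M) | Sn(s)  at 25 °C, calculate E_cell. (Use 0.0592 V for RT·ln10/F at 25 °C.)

0.11 V

Both half-cells are Sn²⁺/Sn, so E°_cell = 0. The concentrated side is the cathode; the cell reaction moves Sn²⁺ from high to low concentration with n = 2.
Q = [Sn²⁺]_dilute/[Sn²⁺]_conc = 2 × 10^-4/1.16 = 1.72 × 10^-4.
E = 0 − (0.0592/2) log Q = −(0.0592/2)(-3.763) = 0.1114 V.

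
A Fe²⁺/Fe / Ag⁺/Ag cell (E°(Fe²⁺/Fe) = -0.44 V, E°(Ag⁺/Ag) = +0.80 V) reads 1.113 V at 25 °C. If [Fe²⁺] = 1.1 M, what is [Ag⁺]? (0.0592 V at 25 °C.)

0.0075 M

From the Nernst equation, log Q = n(E° − E)/0.0592 = 2(1.24 − 1.113)/0.0592 = 4.291, so Q = 1.95 × 10^4.
With Q = [Fe²⁺]/[Ag⁺]^2 and the known concentrations, [Ag⁺]^2 in the denominator gives [Ag⁺] = 0.0075 M.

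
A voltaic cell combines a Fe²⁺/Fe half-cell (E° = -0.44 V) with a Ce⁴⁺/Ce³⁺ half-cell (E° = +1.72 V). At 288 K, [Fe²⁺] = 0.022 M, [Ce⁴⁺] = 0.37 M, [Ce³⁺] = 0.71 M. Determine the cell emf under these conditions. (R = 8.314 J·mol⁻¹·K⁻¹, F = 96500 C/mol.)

2.19 V

The Ce⁴⁺/Ce³⁺ couple has the higher reduction potential and acts as the cathode, so E°_cell = +1.72 − (-0.44) = 2.16 V.
Balancing electrons gives n = 2; the reaction quotient is Q = [Fe²⁺]·[Ce³⁺]^2/[Ce⁴⁺]^2 = 0.0810.
E = E° − (RT/nF) ln Q = 2.16 − (8.314×288)/(2×96500) × (-2.513) = 2.160 + 0.031 = 2.191 V.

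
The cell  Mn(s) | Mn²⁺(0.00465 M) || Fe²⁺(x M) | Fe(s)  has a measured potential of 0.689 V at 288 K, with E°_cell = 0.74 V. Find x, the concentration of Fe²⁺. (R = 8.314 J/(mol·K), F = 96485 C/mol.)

7.6 × 10^-5 M

From the Nernst equation, ln Q = nF(E° − E)/RT = 2×96485×(0.74 − 0.689)/(8.314×288) = 4.110, so Q = 61.0.
With Q = [Mn²⁺]/[Fe²⁺] and the known concentrations, [Fe²⁺] in the denominator gives [Fe²⁺] = 7.6 × 10^-5 M.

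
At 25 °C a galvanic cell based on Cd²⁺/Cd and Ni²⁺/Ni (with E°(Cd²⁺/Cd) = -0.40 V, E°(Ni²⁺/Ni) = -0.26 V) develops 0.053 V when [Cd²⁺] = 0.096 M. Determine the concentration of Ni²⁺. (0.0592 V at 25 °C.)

From the Nernst equation, log Q = n(E° − E)/0.0592 = 2(0.14 − 0.053)/0.0592 = 2.939, so Q = 869.
With Q = [Cd²⁺]/[Ni²⁺] and the known concentrations, [Ni²⁺] in the denominator gives [Ni²⁺] = 1.1 × 10^-4 M.

1.1 × 10^-4 M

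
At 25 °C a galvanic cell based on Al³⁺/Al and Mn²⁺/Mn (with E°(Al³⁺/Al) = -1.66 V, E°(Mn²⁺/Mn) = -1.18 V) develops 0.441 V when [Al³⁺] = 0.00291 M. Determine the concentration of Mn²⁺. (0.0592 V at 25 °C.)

9.8 × 10^-4 M

From the Nernst equation, log Q = n(E° − E)/0.0592 = 6(0.48 − 0.441)/0.0592 = 3.953, so Q = 8970.
With Q = [Al³⁺]^2/[Mn²⁺]^3 and the known concentrations, [Mn²⁺]^3 in the denominator gives [Mn²⁺] = 9.8 × 10^-4 M.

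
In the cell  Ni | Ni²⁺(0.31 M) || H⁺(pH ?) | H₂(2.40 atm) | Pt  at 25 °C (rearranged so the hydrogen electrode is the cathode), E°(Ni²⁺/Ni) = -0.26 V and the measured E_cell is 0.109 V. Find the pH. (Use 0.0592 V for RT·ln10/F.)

pH = 2.61

E°_cell = 0.26 V and n = 2.
log Q = n(E° − E)/0.0592 = 2×(0.26 − 0.109)/0.0592 = 5.101.
With Q = [Ni²⁺]·P(H₂) / [H⁺]^2, solving for [H⁺] gives log[H⁺] = -2.615, so pH = 2.61.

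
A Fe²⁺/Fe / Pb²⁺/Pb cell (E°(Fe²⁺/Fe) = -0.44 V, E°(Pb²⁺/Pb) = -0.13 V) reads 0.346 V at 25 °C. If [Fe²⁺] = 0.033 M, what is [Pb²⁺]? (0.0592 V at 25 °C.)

From the Nernst equation, log Q = n(E° − E)/0.0592 = 2(0.31 − 0.346)/0.0592 = -1.216, so Q = 0.0608.
With Q = [Fe²⁺]/[Pb²⁺] and the known concentrations, [Pb²⁺] in the denominator gives [Pb²⁺] = 0.54 M.

0.54 M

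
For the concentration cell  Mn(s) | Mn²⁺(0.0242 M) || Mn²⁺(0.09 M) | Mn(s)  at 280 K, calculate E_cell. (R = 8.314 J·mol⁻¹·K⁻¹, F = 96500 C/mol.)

0.016 V

Both half-cells are Mn²⁺/Mn, so E°_cell = 0. The concentrated side is the cathode; the cell reaction moves Mn²⁺ from high to low concentration with n = 2.
Q = [Mn²⁺]_dilute/[Mn²⁺]_conc = 0.0242/0.09 = 0.269.
E = 0 − (RT/nF) ln Q = −((8.314×280)/(2×96500))(-1.313) = 0.0158 V.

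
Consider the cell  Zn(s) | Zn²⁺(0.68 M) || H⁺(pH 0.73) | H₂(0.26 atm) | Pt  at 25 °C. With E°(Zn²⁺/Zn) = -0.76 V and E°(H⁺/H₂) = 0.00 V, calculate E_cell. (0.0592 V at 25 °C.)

The hydrogen couple is the cathode, so E°_cell = 0.76 V; n = 2.
[H⁺] = 10^(−0.73) = 0.19 M, and Q = [Zn²⁺]·P(H₂) / [H⁺]^2 = 5.10.
E = E° − (0.0592/2) log Q = 0.76 − (0.0592/2)(0.707) = 0.739 V.

0.74 V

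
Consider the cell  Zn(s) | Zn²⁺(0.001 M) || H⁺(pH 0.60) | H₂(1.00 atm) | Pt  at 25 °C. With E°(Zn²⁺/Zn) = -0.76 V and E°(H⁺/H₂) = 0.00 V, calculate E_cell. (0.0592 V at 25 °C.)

0.81 V

The hydrogen couple is the cathode, so E°_cell = 0.76 V; n = 2.
[H⁺] = 10^(−0.60) = 0.25 M, and Q = [Zn²⁺]·P(H₂) / [H⁺]^2 = 0.0158.
E = E° − (0.0592/2) log Q = 0.76 − (0.0592/2)(-1.800) = 0.813 V.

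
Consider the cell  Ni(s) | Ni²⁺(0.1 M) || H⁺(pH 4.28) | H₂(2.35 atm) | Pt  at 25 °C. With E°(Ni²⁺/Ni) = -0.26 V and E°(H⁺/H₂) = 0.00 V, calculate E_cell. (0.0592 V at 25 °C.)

The hydrogen couple is the cathode, so E°_cell = 0.26 V; n = 2.
[H⁺] = 10^(−4.28) = 5.2 × 10^-5 M, and Q = [Ni²⁺]·P(H₂) / [H⁺]^2 = 8.53 × 10^7.
E = E° − (0.0592/2) log Q = 0.26 − (0.0592/2)(7.931) = 0.025 V.

0.025 V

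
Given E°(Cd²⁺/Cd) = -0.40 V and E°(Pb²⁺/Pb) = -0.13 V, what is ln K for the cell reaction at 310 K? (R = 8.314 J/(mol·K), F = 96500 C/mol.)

ln K = 20.2

E°_cell = -0.13 − (-0.40) = 0.27 V, with n = 2 electrons transferred.
At equilibrium E = 0, so the Nernst equation gives ln K = nFE°/RT = (2)(96500)(0.27)/((8.314)(310)) = 20.22.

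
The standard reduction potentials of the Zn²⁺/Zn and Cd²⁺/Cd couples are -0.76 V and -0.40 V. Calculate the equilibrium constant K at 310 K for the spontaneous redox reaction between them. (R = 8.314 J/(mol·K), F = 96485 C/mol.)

5.1 × 10^11

E°_cell = -0.40 − (-0.76) = 0.36 V, with n = 2 electrons transferred.
At equilibrium E = 0, so the Nernst equation gives ln K = nFE°/RT = (2)(96485)(0.36)/((8.314)(310)) = 26.95.
K = e^26.95 = 5.1 × 10^11.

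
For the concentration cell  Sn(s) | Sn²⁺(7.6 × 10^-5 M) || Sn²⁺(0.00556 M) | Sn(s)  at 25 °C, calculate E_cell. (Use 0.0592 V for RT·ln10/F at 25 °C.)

0.055 V

Both half-cells are Sn²⁺/Sn, so E°_cell = 0. The concentrated side is the cathode; the cell reaction moves Sn²⁺ from high to low concentration with n = 2.
Q = [Sn²⁺]_dilute/[Sn²⁺]_conc = 7.6 × 10^-5/0.00556 = 0.0137.
E = 0 − (0.0592/2) log Q = −(0.0592/2)(-1.864) = 0.0552 V.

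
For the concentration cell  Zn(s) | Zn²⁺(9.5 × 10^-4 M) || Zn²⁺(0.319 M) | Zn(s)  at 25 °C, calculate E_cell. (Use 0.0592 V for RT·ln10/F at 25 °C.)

Both half-cells are Zn²⁺/Zn, so E°_cell = 0. The concentrated side is the cathode; the cell reaction moves Zn²⁺ from high to low concentration with n = 2.
Q = [Zn²⁺]_dilute/[Zn²⁺]_conc = 9.5 × 10^-4/0.319 = 0.00298.
E = 0 − (0.0592/2) log Q = −(0.0592/2)(-2.526) = 0.0748 V.

0.075 V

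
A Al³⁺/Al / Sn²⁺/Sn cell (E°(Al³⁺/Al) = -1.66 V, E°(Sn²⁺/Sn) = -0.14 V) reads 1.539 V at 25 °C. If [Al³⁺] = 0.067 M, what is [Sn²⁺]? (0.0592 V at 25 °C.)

0.72 M

From the Nernst equation, log Q = n(E° − E)/0.0592 = 6(1.52 − 1.539)/0.0592 = -1.926, so Q = 0.0119.
With Q = [Al³⁺]^2/[Sn²⁺]^3 and the known concentrations, [Sn²⁺]^3 in the denominator gives [Sn²⁺] = 0.72 M.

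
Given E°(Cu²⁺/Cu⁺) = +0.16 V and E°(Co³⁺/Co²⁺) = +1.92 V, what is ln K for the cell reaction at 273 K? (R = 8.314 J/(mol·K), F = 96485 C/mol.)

ln K = 74.8

E°_cell = +1.92 − (+0.16) = 1.76 V, with n = 1 electron transferred.
At equilibrium E = 0, so the Nernst equation gives ln K = nFE°/RT = (1)(96485)(1.76)/((8.314)(273)) = 74.82.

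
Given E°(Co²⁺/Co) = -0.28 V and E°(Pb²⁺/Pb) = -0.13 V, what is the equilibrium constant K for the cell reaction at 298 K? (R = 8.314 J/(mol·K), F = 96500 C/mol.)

1.2 × 10^5

E°_cell = -0.13 − (-0.28) = 0.15 V, with n = 2 electrons transferred.
At equilibrium E = 0, so the Nernst equation gives ln K = nFE°/RT = (2)(96500)(0.15)/((8.314)(298)) = 11.68.
K = e^11.68 = 1.2 × 10^5.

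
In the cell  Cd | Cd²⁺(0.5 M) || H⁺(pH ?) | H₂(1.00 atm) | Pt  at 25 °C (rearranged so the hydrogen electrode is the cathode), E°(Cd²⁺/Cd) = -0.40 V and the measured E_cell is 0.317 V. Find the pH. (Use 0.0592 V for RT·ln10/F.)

E°_cell = 0.40 V and n = 2.
log Q = n(E° − E)/0.0592 = 2×(0.40 − 0.317)/0.0592 = 2.804.
With Q = [Cd²⁺]·P(H₂) / [H⁺]^2, solving for [H⁺] gives log[H⁺] = -1.553, so pH = 1.55.

pH = 1.55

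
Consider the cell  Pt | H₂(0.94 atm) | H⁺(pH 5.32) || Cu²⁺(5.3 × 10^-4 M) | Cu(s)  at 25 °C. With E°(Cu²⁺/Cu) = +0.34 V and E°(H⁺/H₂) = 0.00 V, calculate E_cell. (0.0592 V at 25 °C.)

0.56 V

The Cu²⁺/Cu couple is the cathode, so E°_cell = 0.34 V; n = 2.
[H⁺] = 10^(−5.32) = 4.8 × 10^-6 M, and Q = [H⁺]^2 / ([Cu²⁺]·P(H₂)) = 4.6 × 10^-8.
E = E° − (0.0592/2) log Q = 0.34 − (0.0592/2)(-7.337) = 0.557 V.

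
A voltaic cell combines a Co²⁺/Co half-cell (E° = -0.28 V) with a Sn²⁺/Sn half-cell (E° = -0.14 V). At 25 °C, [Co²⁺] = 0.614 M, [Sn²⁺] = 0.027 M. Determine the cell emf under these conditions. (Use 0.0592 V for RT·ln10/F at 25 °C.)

0.100 V

The Sn²⁺/Sn couple has the higher reduction potential and acts as the cathode, so E°_cell = -0.14 − (-0.28) = 0.14 V.
Balancing electrons gives n = 2; the reaction quotient is Q = [Co²⁺]/[Sn²⁺] = 22.7.
At 25 °C, E = E° − (0.0592/n) log Q = 0.14 − (0.0592/2)(1.357) = 0.140 − 0.040 = 0.100 V.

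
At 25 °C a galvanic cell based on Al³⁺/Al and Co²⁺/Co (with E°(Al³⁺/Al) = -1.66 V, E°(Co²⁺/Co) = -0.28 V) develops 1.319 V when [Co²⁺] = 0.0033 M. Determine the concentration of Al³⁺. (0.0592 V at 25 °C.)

0.23 M

From the Nernst equation, log Q = n(E° − E)/0.0592 = 6(1.38 − 1.319)/0.0592 = 6.182, so Q = 1.52 × 10^6.
With Q = [Al³⁺]^2/[Co²⁺]^3 and the known concentrations, [Al³⁺]^2 in the numerator gives [Al³⁺] = 0.23 M.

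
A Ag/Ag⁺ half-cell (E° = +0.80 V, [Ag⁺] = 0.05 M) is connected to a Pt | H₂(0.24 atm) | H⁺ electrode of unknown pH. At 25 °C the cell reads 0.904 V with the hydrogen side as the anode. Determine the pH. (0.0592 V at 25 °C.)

E°_cell = 0.80 V and n = 2.
log Q = n(E° − E)/0.0592 = 2×(0.80 − 0.904)/0.0592 = -3.514.
With Q = [H⁺]^2 / ([Ag⁺]^2·P(H₂)), solving for [H⁺] gives log[H⁺] = -3.368, so pH = 3.37.

pH = 3.37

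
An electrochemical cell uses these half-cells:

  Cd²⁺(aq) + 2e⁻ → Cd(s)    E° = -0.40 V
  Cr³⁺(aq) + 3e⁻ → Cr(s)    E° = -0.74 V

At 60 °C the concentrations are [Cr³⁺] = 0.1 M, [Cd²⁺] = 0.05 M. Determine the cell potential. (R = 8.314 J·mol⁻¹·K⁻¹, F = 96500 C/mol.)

The Cd²⁺/Cd couple has the higher reduction potential and acts as the cathode, so E°_cell = -0.40 − (-0.74) = 0.34 V.
Balancing electrons gives n = 6; the reaction quotient is Q = [Cr³⁺]^2/[Cd²⁺]^3 = 80.0.
E = E° − (RT/nF) ln Q = 0.34 − (8.314×333)/(6×96500) × (4.382) = 0.340 − 0.021 = 0.319 V.

0.319 V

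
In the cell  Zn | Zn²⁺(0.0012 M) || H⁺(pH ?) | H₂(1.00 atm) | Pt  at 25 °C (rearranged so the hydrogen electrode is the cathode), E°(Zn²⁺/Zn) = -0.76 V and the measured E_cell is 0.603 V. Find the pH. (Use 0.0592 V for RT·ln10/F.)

E°_cell = 0.76 V and n = 2.
log Q = n(E° − E)/0.0592 = 2×(0.76 − 0.603)/0.0592 = 5.304.
With Q = [Zn²⁺]·P(H₂) / [H⁺]^2, solving for [H⁺] gives log[H⁺] = -4.112, so pH = 4.11.

pH = 4.11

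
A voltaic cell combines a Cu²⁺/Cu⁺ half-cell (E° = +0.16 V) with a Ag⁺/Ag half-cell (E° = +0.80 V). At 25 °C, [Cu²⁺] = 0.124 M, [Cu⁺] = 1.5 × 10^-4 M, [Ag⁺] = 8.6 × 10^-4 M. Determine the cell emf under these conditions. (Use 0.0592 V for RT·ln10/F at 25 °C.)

0.286 V

The Ag⁺/Ag couple has the higher reduction potential and acts as the cathode, so E°_cell = +0.80 − (+0.16) = 0.64 V.
Balancing electrons gives n = 1; the reaction quotient is Q = [Cu²⁺]/([Cu⁺]·[Ag⁺]) = 9.61 × 10^5.
At 25 °C, E = E° − (0.0592/n) log Q = 0.64 − (0.0592/1)(5.983) = 0.640 − 0.354 = 0.286 V.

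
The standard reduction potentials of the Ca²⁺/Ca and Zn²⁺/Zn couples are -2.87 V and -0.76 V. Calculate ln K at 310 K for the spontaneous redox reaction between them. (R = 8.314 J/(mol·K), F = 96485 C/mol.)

ln K = 158.0

E°_cell = -0.76 − (-2.87) = 2.11 V, with n = 2 electrons transferred.
At equilibrium E = 0, so the Nernst equation gives ln K = nFE°/RT = (2)(96485)(2.11)/((8.314)(310)) = 157.98.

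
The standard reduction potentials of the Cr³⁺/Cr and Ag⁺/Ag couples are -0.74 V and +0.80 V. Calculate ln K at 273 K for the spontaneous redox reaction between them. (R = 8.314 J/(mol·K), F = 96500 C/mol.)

ln K = 196.4

E°_cell = +0.80 − (-0.74) = 1.54 V, with n = 3 electrons transferred.
At equilibrium E = 0, so the Nernst equation gives ln K = nFE°/RT = (3)(96500)(1.54)/((8.314)(273)) = 196.42.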